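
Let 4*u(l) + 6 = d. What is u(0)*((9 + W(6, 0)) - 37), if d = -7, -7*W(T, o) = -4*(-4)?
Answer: 689/7 ≈ 98.429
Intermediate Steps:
W(T, o) = -16/7 (W(T, o) = -(-4)*(-4)/7 = -⅐*16 = -16/7)
u(l) = -13/4 (u(l) = -3/2 + (¼)*(-7) = -3/2 - 7/4 = -13/4)
u(0)*((9 + W(6, 0)) - 37) = -13*((9 - 16/7) - 37)/4 = -13*(47/7 - 37)/4 = -13/4*(-212/7) = 689/7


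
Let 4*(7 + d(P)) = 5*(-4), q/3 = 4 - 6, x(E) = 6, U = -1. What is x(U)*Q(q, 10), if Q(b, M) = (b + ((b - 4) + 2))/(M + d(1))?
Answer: 42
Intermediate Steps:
q = -6 (q = 3*(4 - 6) = 3*(-2) = -6)
d(P) = -12 (d(P) = -7 + (5*(-4))/4 = -7 + (¼)*(-20) = -7 - 5 = -12)
Q(b, M) = (-2 + 2*b)/(-12 + M) (Q(b, M) = (b + ((b - 4) + 2))/(M - 12) = (b + ((-4 + b) + 2))/(-12 + M) = (b + (-2 + b))/(-12 + M) = (-2 + 2*b)/(-12 + M))
x(U)*Q(q, 10) = 6*(2*(-1 - 6)/(-12 + 10)) = 6*(2*(-7)/(-2)) = 6*(2*(-½)*(-7)) = 6*7 = 42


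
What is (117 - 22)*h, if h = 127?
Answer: 12065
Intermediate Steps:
(117 - 22)*h = (117 - 22)*127 = 95*127 = 12065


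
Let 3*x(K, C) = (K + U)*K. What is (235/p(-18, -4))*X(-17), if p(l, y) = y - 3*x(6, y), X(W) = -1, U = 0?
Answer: 47/8 ≈ 5.8750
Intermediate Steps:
x(K, C) = K²/3 (x(K, C) = ((K + 0)*K)/3 = (K*K)/3 = K²/3)
p(l, y) = -36 + y (p(l, y) = y - 6² = y - 36 = -36 + y)
(235/p(-18, -4))*X(-17) = (235/(-36 - 4))*(-1) = (235/(-40))*(-1) = (235*(-1/40))*(-1) = -47/8*(-1) = 47/8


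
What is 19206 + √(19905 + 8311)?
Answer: 19206 + 2*√7054 ≈ 19374.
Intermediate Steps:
19206 + √(19905 + 8311) = 19206 + √28216 = 19206 + 2*√7054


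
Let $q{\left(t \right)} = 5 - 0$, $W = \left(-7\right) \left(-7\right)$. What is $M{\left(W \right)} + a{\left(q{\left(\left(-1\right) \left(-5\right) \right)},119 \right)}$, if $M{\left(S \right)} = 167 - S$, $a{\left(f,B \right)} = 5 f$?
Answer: $143$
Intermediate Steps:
$W = 49$
$q{\left(t \right)} = 5$ ($q{\left(t \right)} = 5 + 0 = 5$)
$M{\left(W \right)} + a{\left(q{\left(\left(-1\right) \left(-5\right) \right)},119 \right)} = \left(167 - 49\right) + 5 \cdot 5 = \left(167 - 49\right) + 25 = 118 + 25 = 143$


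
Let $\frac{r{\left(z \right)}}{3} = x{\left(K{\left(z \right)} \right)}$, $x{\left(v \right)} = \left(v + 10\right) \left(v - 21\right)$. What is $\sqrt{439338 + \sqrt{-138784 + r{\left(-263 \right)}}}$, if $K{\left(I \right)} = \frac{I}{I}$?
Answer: $\sqrt{439338 + 2 i \sqrt{34861}} \approx 662.83 + 0.282 i$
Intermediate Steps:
$K{\left(I \right)} = 1$
$x{\left(v \right)} = \left(-21 + v\right) \left(10 + v\right)$ ($x{\left(v \right)} = \left(10 + v\right) \left(-21 + v\right) = \left(-21 + v\right) \left(10 + v\right)$)
$r{\left(z \right)} = -660$ ($r{\left(z \right)} = 3 \left(-210 + 1^{2} - 11\right) = 3 \left(-210 + 1 - 11\right) = 3 \left(-220\right) = -660$)
$\sqrt{439338 + \sqrt{-138784 + r{\left(-263 \right)}}} = \sqrt{439338 + \sqrt{-138784 - 660}} = \sqrt{439338 + \sqrt{-139444}} = \sqrt{439338 + 2 i \sqrt{34861}}$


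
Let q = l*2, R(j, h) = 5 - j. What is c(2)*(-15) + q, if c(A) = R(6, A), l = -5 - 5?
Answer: -5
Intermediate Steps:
l = -10
q = -20 (q = -10*2 = -20)
c(A) = -1 (c(A) = 5 - 1*6 = 5 - 6 = -1)
c(2)*(-15) + q = -1*(-15) - 20 = 15 - 20 = -5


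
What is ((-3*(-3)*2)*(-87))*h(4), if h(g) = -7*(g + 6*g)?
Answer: 306936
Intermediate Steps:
h(g) = -49*g
((-3*(-3)*2)*(-87))*h(4) = ((-3*(-3)*2)*(-87))*(-49*4) = ((9*2)*(-87))*(-196) = (18*(-87))*(-196) = -1566*(-196) = 306936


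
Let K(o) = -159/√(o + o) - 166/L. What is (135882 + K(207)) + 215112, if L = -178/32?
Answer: 31241122/89 - 53*√46/46 ≈ 3.5102e+5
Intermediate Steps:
L = -89/16 (L = -178*1/32 = -89/16 ≈ -5.5625)
K(o) = 2656/89 - 159*√2/(2*√o) (K(o) = -159/√(o + o) - 166/(-89/16) = -159*√2/(2*√o) - 166*(-16/89) = -159*√2/(2*√o) + 2656/89 = 2656/89 - 159*√2/(2*√o))
(135882 + K(207)) + 215112 = (135882 + (2656/89 - 159*√2/(2*√207))) + 215112 = (135882 + (2656/89 - 159*√2*√23/69/2)) + 215112 = (135882 + (2656/89 - 53*√46/46)) + 215112 = (12096154/89 - 53*√46/46) + 215112 = 31241122/89 - 53*√46/46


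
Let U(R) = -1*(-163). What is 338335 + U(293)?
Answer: 338498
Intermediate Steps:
U(R) = 163
338335 + U(293) = 338335 + 163 = 338498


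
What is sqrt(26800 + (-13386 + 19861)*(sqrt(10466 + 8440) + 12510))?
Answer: 5*sqrt(3241162 + 259*sqrt(18906)) ≈ 9050.9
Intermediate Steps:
sqrt(26800 + (-13386 + 19861)*(sqrt(10466 + 8440) + 12510)) = sqrt(26800 + 6475*(sqrt(18906) + 12510)) = sqrt(26800 + 6475*(12510 + sqrt(18906))) = sqrt(26800 + (81002250 + 6475*sqrt(18906))) = sqrt(81029050 + 6475*sqrt(18906))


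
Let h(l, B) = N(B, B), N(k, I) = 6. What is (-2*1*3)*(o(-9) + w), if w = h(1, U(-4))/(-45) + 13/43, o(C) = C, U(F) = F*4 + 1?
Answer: 11392/215 ≈ 52.986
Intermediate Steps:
U(F) = 1 + 4*F (U(F) = 4*F + 1 = 1 + 4*F)
h(l, B) = 6
w = 109/645 (w = 6/(-45) + 13/43 = 6*(-1/45) + 13*(1/43) = -2/15 + 13/43 = 109/645 ≈ 0.16899)
(-2*1*3)*(o(-9) + w) = (-2*1*3)*(-9 + 109/645) = -2*3*(-5696/645) = -6*(-5696/645) = 11392/215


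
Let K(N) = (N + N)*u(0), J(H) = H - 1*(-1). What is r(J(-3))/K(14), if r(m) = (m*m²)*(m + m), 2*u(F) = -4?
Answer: -4/7 ≈ -0.57143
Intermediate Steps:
u(F) = -2 (u(F) = (½)*(-4) = -2)
J(H) = 1 + H (J(H) = H + 1 = 1 + H)
K(N) = -4*N (K(N) = (N + N)*(-2) = (2*N)*(-2) = -4*N)
r(m) = 2*m⁴ (r(m) = m³*(2*m) = 2*m⁴)
r(J(-3))/K(14) = (2*(1 - 3)⁴)/((-4*14)) = (2*(-2)⁴)/(-56) = (2*16)*(-1/56) = 32*(-1/56) = -4/7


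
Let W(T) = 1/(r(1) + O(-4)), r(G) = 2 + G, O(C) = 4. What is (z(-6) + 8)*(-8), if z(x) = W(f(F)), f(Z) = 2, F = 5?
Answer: -456/7 ≈ -65.143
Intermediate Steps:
W(T) = ⅐ (W(T) = 1/((2 + 1) + 4) = 1/(3 + 4) = 1/7 = ⅐)
z(x) = ⅐
(z(-6) + 8)*(-8) = (⅐ + 8)*(-8) = (57/7)*(-8) = -456/7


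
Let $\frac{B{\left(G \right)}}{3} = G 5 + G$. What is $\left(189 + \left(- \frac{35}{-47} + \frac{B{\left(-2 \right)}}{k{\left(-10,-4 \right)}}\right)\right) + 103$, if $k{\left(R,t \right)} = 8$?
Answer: $\frac{27095}{94} \approx 288.24$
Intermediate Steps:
$B{\left(G \right)} = 18 G$ ($B{\left(G \right)} = 3 \left(G 5 + G\right) = 3 \left(5 G + G\right) = 3 \cdot 6 G = 18 G$)
$\left(189 + \left(- \frac{35}{-47} + \frac{B{\left(-2 \right)}}{k{\left(-10,-4 \right)}}\right)\right) + 103 = \left(189 + \left(- \frac{35}{-47} + \frac{18 \left(-2\right)}{8}\right)\right) + 103 = \left(189 - \frac{353}{94}\right) + 103 = \frac{17413}{94} + 103 = \frac{27095}{94}$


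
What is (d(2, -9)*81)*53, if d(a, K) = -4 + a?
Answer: -8586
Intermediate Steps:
(d(2, -9)*81)*53 = ((-4 + 2)*81)*53 = -2*81*53 = -162*53 = -8586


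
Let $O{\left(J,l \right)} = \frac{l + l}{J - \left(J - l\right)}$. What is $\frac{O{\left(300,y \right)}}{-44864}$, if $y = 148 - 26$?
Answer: $- \frac{1}{22432} \approx -4.4579 \cdot 10^{-5}$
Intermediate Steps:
$y = 122$
$O{\left(J,l \right)} = 2$ ($O{\left(J,l \right)} = \frac{2 l}{l} = 2$)
$\frac{O{\left(300,y \right)}}{-44864} = \frac{2}{-44864} = 2 \left(- \frac{1}{44864}\right) = - \frac{1}{22432}$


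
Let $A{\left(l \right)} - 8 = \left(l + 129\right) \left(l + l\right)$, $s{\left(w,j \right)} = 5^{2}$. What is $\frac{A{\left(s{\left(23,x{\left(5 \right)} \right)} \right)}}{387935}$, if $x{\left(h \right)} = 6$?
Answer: $\frac{7708}{387935} \approx 0.019869$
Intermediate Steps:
$s{\left(w,j \right)} = 25$
$A{\left(l \right)} = 8 + 2 l \left(129 + l\right)$ ($A{\left(l \right)} = 8 + \left(l + 129\right) \left(l + l\right) = 8 + \left(129 + l\right) 2 l = 8 + 2 l \left(129 + l\right)$)
$\frac{A{\left(s{\left(23,x{\left(5 \right)} \right)} \right)}}{387935} = \frac{8 + 2 \cdot 25^{2} + 258 \cdot 25}{387935} = \left(8 + 2 \cdot 625 + 6450\right) \frac{1}{387935} = \left(8 + 1250 + 6450\right) \frac{1}{387935} = 7708 \cdot \frac{1}{387935} = \frac{7708}{387935}$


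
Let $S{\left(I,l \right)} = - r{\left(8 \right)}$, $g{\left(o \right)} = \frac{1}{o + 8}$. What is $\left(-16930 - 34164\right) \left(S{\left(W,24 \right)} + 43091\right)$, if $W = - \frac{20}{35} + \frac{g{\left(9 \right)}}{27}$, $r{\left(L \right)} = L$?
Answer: $-2201282802$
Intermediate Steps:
$g{\left(o \right)} = \frac{1}{8 + o}$
$W = - \frac{1829}{3213}$ ($W = - \frac{20}{35} + \frac{1}{\left(8 + 9\right) 27} = \left(-20\right) \frac{1}{35} + \frac{1}{17} \cdot \frac{1}{27} = - \frac{4}{7} + \frac{1}{17} \cdot \frac{1}{27} = - \frac{4}{7} + \frac{1}{459} = - \frac{1829}{3213} \approx -0.56925$)
$S{\left(I,l \right)} = -8$ ($S{\left(I,l \right)} = \left(-1\right) 8 = -8$)
$\left(-16930 - 34164\right) \left(S{\left(W,24 \right)} + 43091\right) = \left(-16930 - 34164\right) \left(-8 + 43091\right) = \left(-51094\right) 43083 = -2201282802$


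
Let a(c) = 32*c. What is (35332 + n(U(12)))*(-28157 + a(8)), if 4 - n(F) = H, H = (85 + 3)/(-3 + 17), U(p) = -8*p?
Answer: -6900140508/7 ≈ -9.8573e+8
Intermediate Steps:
H = 44/7 (H = 88/14 = 88*(1/14) = 44/7 ≈ 6.2857)
n(F) = -16/7 (n(F) = 4 - 1*44/7 = 4 - 44/7 = -16/7)
(35332 + n(U(12)))*(-28157 + a(8)) = (35332 - 16/7)*(-28157 + 32*8) = 247308*(-28157 + 256)/7 = (247308/7)*(-27901) = -6900140508/7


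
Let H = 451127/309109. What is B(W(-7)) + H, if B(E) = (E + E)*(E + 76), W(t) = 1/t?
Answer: -306168535/15146341 ≈ -20.214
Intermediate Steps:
H = 451127/309109 (H = 451127*(1/309109) = 451127/309109 ≈ 1.4594)
B(E) = 2*E*(76 + E) (B(E) = (2*E)*(76 + E) = 2*E*(76 + E))
B(W(-7)) + H = 2*(76 + 1/(-7))/(-7) + 451127/309109 = 2*(-1/7)*(76 - 1/7) + 451127/309109 = 2*(-1/7)*(531/7) + 451127/309109 = -1062/49 + 451127/309109 = -306168535/15146341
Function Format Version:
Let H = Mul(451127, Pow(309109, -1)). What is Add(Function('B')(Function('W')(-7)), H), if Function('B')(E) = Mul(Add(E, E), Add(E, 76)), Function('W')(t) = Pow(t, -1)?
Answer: Rational(-306168535, 15146341) ≈ -20.214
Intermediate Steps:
H = Rational(451127, 309109) (H = Mul(451127, Rational(1, 309109)) = Rational(451127, 309109) ≈ 1.4594)
Function('B')(E) = Mul(2, E, Add(76, E)) (Function('B')(E) = Mul(Mul(2, E), Add(76, E)) = Mul(2, E, Add(76, E)))
Add(Function('B')(Function('W')(-7)), H) = Add(Mul(2, Pow(-7, -1), Add(76, Pow(-7, -1))), Rational(451127, 309109)) = Add(Mul(2, Rational(-1, 7), Add(76, Rational(-1, 7))), Rational(451127, 309109)) = Add(Mul(2, Rational(-1, 7), Rational(531, 7)), Rational(451127, 309109)) = Add(Rational(-1062, 49), Rational(451127, 309109)) = Rational(-306168535, 15146341)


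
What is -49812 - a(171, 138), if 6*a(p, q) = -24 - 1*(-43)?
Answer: -298891/6 ≈ -49815.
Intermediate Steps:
a(p, q) = 19/6 (a(p, q) = (-24 - 1*(-43))/6 = (-24 + 43)/6 = (1/6)*19 = 19/6)
-49812 - a(171, 138) = -49812 - 1*19/6 = -49812 - 19/6 = -298891/6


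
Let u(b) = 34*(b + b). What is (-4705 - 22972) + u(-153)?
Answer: -38081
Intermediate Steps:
u(b) = 68*b (u(b) = 34*(2*b) = 68*b)
(-4705 - 22972) + u(-153) = (-4705 - 22972) + 68*(-153) = -27677 - 10404 = -38081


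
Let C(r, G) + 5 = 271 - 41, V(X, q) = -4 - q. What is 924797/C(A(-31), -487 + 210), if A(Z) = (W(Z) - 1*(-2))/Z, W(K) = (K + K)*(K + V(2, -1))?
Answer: 924797/225 ≈ 4110.2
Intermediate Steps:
W(K) = 2*K*(-3 + K) (W(K) = (K + K)*(K + (-4 - 1*(-1))) = (2*K)*(K + (-4 + 1)) = (2*K)*(K - 3) = (2*K)*(-3 + K) = 2*K*(-3 + K))
A(Z) = (2 + 2*Z*(-3 + Z))/Z (A(Z) = (2*Z*(-3 + Z) - 1*(-2))/Z = (2*Z*(-3 + Z) + 2)/Z = (2 + 2*Z*(-3 + Z))/Z)
C(r, G) = 225 (C(r, G) = -5 + (271 - 41) = -5 + 230 = 225)
924797/C(A(-31), -487 + 210) = 924797/225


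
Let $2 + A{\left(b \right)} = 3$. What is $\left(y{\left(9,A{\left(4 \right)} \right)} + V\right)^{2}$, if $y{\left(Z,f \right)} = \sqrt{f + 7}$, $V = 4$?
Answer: $24 + 16 \sqrt{2} \approx 46.627$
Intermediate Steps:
$A{\left(b \right)} = 1$ ($A{\left(b \right)} = -2 + 3 = 1$)
$y{\left(Z,f \right)} = \sqrt{7 + f}$
$\left(y{\left(9,A{\left(4 \right)} \right)} + V\right)^{2} = \left(\sqrt{7 + 1} + 4\right)^{2} = \left(\sqrt{8} + 4\right)^{2} = \left(2 \sqrt{2} + 4\right)^{2} = \left(4 + 2 \sqrt{2}\right)^{2}$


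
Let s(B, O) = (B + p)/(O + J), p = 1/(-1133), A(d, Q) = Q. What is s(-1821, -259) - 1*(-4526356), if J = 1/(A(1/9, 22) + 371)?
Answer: 260998099501385/57661769 ≈ 4.5264e+6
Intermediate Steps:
J = 1/393 (J = 1/(22 + 371) = 1/393 ≈ 0.0025445)
p = -1/1133 ≈ -0.00088261
s(B, O) = (-1/1133 + B)/(1/393 + O) (s(B, O) = (B - 1/1133)/(O + 1/393) = (-1/1133 + B)/(1/393 + O))
s(-1821, -259) - 1*(-4526356) = 393*(-1 + 1133*(-1821))/(1133*(1 + 393*(-259))) - 1*(-4526356) = 393*(-1 - 2063193)/(1133*(1 - 101787)) + 4526356 = (393/1133)*(-2063194)/(-101786) + 4526356 = (393/1133)*(-1/101786)*(-2063194) + 4526356 = 405417621/57661769 + 4526356 = 260998099501385/57661769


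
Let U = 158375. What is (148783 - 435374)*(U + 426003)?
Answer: -167477475398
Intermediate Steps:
(148783 - 435374)*(U + 426003) = (148783 - 435374)*(158375 + 426003) = -286591*584378 = -167477475398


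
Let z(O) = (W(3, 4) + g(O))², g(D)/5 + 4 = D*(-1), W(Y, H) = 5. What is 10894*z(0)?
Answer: 2451150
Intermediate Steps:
g(D) = -20 - 5*D (g(D) = -20 + 5*(D*(-1)) = -20 + 5*(-D) = -20 - 5*D)
z(O) = (-15 - 5*O)² (z(O) = (5 + (-20 - 5*O))² = (-15 - 5*O)²)
10894*z(0) = 10894*(25*(3 + 0)²) = 10894*(25*3²) = 10894*(25*9) = 10894*225 = 2451150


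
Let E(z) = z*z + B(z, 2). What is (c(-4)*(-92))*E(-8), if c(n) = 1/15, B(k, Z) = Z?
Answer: -2024/5 ≈ -404.80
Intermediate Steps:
E(z) = 2 + z² (E(z) = z*z + 2 = z² + 2 = 2 + z²)
c(n) = 1/15
(c(-4)*(-92))*E(-8) = ((1/15)*(-92))*(2 + (-8)²) = -92*(2 + 64)/15 = -92/15*66 = -2024/5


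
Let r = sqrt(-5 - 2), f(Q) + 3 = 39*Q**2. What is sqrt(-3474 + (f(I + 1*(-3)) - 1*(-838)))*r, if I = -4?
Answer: -14*sqrt(26) ≈ -71.386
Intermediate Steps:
f(Q) = -3 + 39*Q**2
r = I*sqrt(7) (r = sqrt(-7) = I*sqrt(7) ≈ 2.6458*I)
sqrt(-3474 + (f(I + 1*(-3)) - 1*(-838)))*r = sqrt(-3474 + ((-3 + 39*(-4 + 1*(-3))**2) - 1*(-838)))*(I*sqrt(7)) = sqrt(-3474 + ((-3 + 39*(-4 - 3)**2) + 838))*(I*sqrt(7)) = sqrt(-3474 + ((-3 + 39*(-7)**2) + 838))*(I*sqrt(7)) = sqrt(-3474 + ((-3 + 39*49) + 838))*(I*sqrt(7)) = sqrt(-3474 + ((-3 + 1911) + 838))*(I*sqrt(7)) = sqrt(-3474 + (1908 + 838))*(I*sqrt(7)) = sqrt(-3474 + 2746)*(I*sqrt(7)) = sqrt(-728)*(I*sqrt(7)) = (2*I*sqrt(182))*(I*sqrt(7)) = -14*sqrt(26)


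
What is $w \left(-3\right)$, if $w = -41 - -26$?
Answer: $45$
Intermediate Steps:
$w = -15$ ($w = -41 + 26 = -15$)
$w \left(-3\right) = \left(-15\right) \left(-3\right) = 45$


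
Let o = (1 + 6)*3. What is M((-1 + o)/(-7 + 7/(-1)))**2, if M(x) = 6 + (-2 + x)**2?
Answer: 756900/2401 ≈ 315.24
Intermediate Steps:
o = 21 (o = 7*3 = 21)
M((-1 + o)/(-7 + 7/(-1)))**2 = (6 + (-2 + (-1 + 21)/(-7 + 7/(-1)))**2)**2 = (6 + (-2 + 20/(-7 + 7*(-1)))**2)**2 = (6 + (-2 + 20/(-7 - 7))**2)**2 = (6 + (-2 + 20/(-14))**2)**2 = (6 + (-2 + 20*(-1/14))**2)**2 = (6 + (-2 - 10/7)**2)**2 = (6 + (-24/7)**2)**2 = (6 + 576/49)**2 = (870/49)**2 = 756900/2401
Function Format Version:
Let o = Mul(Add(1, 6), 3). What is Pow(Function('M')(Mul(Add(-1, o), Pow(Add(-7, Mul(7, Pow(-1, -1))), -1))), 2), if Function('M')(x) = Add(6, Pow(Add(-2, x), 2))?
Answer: Rational(756900, 2401) ≈ 315.24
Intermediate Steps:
o = 21 (o = Mul(7, 3) = 21)
Pow(Function('M')(Mul(Add(-1, o), Pow(Add(-7, Mul(7, Pow(-1, -1))), -1))), 2) = Pow(Add(6, Pow(Add(-2, Mul(Add(-1, 21), Pow(Add(-7, Mul(7, Pow(-1, -1))), -1))), 2)), 2) = Pow(Add(6, Pow(Add(-2, Mul(20, Pow(Add(-7, Mul(7, -1)), -1))), 2)), 2) = Pow(Add(6, Pow(Add(-2, Mul(20, Pow(Add(-7, -7), -1))), 2)), 2) = Pow(Add(6, Pow(Add(-2, Mul(20, Pow(-14, -1))), 2)), 2) = Pow(Add(6, Pow(Add(-2, Mul(20, Rational(-1, 14))), 2)), 2) = Pow(Add(6, Pow(Add(-2, Rational(-10, 7)), 2)), 2) = Pow(Add(6, Pow(Rational(-24, 7), 2)), 2) = Pow(Add(6, Rational(576, 49)), 2) = Pow(Rational(870, 49), 2) = Rational(756900, 2401)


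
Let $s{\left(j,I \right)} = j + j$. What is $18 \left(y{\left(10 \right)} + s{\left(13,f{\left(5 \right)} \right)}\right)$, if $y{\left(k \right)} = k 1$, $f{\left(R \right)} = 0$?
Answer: $648$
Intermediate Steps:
$y{\left(k \right)} = k$
$s{\left(j,I \right)} = 2 j$
$18 \left(y{\left(10 \right)} + s{\left(13,f{\left(5 \right)} \right)}\right) = 18 \left(10 + 2 \cdot 13\right) = 18 \left(10 + 26\right) = 18 \cdot 36 = 648$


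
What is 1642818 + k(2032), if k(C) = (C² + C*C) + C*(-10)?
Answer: 9880546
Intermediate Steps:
k(C) = -10*C + 2*C² (k(C) = (C² + C²) - 10*C = 2*C² - 10*C = -10*C + 2*C²)
1642818 + k(2032) = 1642818 + 2*2032*(-5 + 2032) = 1642818 + 2*2032*2027 = 1642818 + 8237728 = 9880546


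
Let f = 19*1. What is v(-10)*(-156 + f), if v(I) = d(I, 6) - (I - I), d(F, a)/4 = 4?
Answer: -2192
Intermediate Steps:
d(F, a) = 16 (d(F, a) = 4*4 = 16)
v(I) = 16 (v(I) = 16 - (I - I) = 16 - 1*0 = 16 + 0 = 16)
f = 19
v(-10)*(-156 + f) = 16*(-156 + 19) = 16*(-137) = -2192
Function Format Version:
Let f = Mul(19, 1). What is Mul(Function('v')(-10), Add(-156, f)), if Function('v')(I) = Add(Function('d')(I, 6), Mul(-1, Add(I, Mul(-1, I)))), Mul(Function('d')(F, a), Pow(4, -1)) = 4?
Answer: -2192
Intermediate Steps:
Function('d')(F, a) = 16 (Function('d')(F, a) = Mul(4, 4) = 16)
Function('v')(I) = 16 (Function('v')(I) = Add(16, Mul(-1, Add(I, Mul(-1, I)))) = Add(16, Mul(-1, 0)) = Add(16, 0) = 16)
f = 19
Mul(Function('v')(-10), Add(-156, f)) = Mul(16, Add(-156, 19)) = Mul(16, -137) = -2192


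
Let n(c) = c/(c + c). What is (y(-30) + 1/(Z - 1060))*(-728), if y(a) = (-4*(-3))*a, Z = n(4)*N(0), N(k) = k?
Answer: 69451382/265 ≈ 2.6208e+5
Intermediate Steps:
n(c) = ½ (n(c) = c/((2*c)) = c*(1/(2*c)) = ½)
Z = 0 (Z = (½)*0 = 0)
y(a) = 12*a
(y(-30) + 1/(Z - 1060))*(-728) = (12*(-30) + 1/(0 - 1060))*(-728) = (-360 + 1/(-1060))*(-728) = (-360 - 1/1060)*(-728) = -381601/1060*(-728) = 69451382/265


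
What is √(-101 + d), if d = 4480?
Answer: √4379 ≈ 66.174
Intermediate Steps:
√(-101 + d) = √(-101 + 4480) = √4379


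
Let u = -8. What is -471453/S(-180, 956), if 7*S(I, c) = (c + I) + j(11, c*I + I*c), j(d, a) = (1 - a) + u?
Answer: -3300171/344929 ≈ -9.5677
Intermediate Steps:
j(d, a) = -7 - a (j(d, a) = (1 - a) - 8 = -7 - a)
S(I, c) = -1 + I/7 + c/7 - 2*I*c/7 (S(I, c) = ((c + I) + (-7 - (c*I + I*c)))/7 = ((I + c) + (-7 - (I*c + I*c)))/7 = ((I + c) + (-7 - 2*I*c))/7 = (-7 + I + c - 2*I*c)/7 = -1 + I/7 + c/7 - 2*I*c/7)
-471453/S(-180, 956) = -471453/(-1 + (1/7)*(-180) + (1/7)*956 - 2/7*(-180)*956) = -471453/(-1 - 180/7 + 956/7 + 344160/7) = -471453/344929/7 = -471453*7/344929 = -3300171/344929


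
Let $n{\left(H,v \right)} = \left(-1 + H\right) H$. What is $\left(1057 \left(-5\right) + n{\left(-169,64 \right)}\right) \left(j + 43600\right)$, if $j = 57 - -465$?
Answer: $1034440290$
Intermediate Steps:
$n{\left(H,v \right)} = H \left(-1 + H\right)$
$j = 522$ ($j = 57 + 465 = 522$)
$\left(1057 \left(-5\right) + n{\left(-169,64 \right)}\right) \left(j + 43600\right) = \left(1057 \left(-5\right) - 169 \left(-1 - 169\right)\right) \left(522 + 43600\right) = \left(-5285 - -28730\right) 44122 = \left(-5285 + 28730\right) 44122 = 23445 \cdot 44122 = 1034440290$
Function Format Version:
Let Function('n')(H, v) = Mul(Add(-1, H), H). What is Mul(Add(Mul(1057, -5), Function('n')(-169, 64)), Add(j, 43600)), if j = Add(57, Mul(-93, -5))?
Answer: 1034440290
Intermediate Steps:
Function('n')(H, v) = Mul(H, Add(-1, H))
j = 522 (j = Add(57, 465) = 522)
Mul(Add(Mul(1057, -5), Function('n')(-169, 64)), Add(j, 43600)) = Mul(Add(Mul(1057, -5), Mul(-169, Add(-1, -169))), Add(522, 43600)) = Mul(Add(-5285, Mul(-169, -170)), 44122) = Mul(Add(-5285, 28730), 44122) = Mul(23445, 44122) = 1034440290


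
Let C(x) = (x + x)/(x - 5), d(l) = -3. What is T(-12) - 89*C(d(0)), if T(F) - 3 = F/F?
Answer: -251/4 ≈ -62.750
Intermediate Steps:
C(x) = 2*x/(-5 + x) (C(x) = (2*x)/(-5 + x) = 2*x/(-5 + x))
T(F) = 4 (T(F) = 3 + F/F = 3 + 1 = 4)
T(-12) - 89*C(d(0)) = 4 - 178*(-3)/(-5 - 3) = 4 - 178*(-3)/(-8) = 4 - 178*(-3)*(-1)/8 = 4 - 89*¾ = 4 - 267/4 = -251/4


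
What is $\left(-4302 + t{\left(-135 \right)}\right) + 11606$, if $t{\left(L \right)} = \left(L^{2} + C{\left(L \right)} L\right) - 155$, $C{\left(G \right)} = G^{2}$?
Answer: $-2435001$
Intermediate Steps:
$t{\left(L \right)} = -155 + L^{2} + L^{3}$ ($t{\left(L \right)} = \left(L^{2} + L^{2} L\right) - 155 = \left(L^{2} + L^{3}\right) - 155 = -155 + L^{2} + L^{3}$)
$\left(-4302 + t{\left(-135 \right)}\right) + 11606 = \left(-4302 + \left(-155 + \left(-135\right)^{2} + \left(-135\right)^{3}\right)\right) + 11606 = \left(-4302 - 2442305\right) + 11606 = -2446607 + 11606 = -2435001$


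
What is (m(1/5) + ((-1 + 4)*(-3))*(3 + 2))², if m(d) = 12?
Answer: 1089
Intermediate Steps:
(m(1/5) + ((-1 + 4)*(-3))*(3 + 2))² = (12 + ((-1 + 4)*(-3))*(3 + 2))² = (12 + (3*(-3))*5)² = (12 - 9*5)² = (12 - 45)² = (-33)² = 1089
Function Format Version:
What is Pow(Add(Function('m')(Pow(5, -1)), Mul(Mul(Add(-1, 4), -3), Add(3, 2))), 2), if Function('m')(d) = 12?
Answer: 1089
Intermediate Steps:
Pow(Add(Function('m')(Pow(5, -1)), Mul(Mul(Add(-1, 4), -3), Add(3, 2))), 2) = Pow(Add(12, Mul(Mul(Add(-1, 4), -3), Add(3, 2))), 2) = Pow(Add(12, Mul(Mul(3, -3), 5)), 2) = Pow(Add(12, Mul(-9, 5)), 2) = Pow(Add(12, -45), 2) = Pow(-33, 2) = 1089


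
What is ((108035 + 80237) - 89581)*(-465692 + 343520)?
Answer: -12057276852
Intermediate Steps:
((108035 + 80237) - 89581)*(-465692 + 343520) = (188272 - 89581)*(-122172) = 98691*(-122172) = -12057276852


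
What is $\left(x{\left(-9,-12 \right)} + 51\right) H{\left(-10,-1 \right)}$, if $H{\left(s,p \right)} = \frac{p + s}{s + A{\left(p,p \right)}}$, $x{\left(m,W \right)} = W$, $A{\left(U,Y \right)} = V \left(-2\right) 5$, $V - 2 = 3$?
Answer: $\frac{143}{20} \approx 7.15$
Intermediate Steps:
$V = 5$ ($V = 2 + 3 = 5$)
$A{\left(U,Y \right)} = -50$ ($A{\left(U,Y \right)} = 5 \left(-2\right) 5 = \left(-10\right) 5 = -50$)
$H{\left(s,p \right)} = \frac{p + s}{-50 + s}$ ($H{\left(s,p \right)} = \frac{p + s}{s - 50} = \frac{p + s}{-50 + s}$)
$\left(x{\left(-9,-12 \right)} + 51\right) H{\left(-10,-1 \right)} = \left(-12 + 51\right) \frac{-1 - 10}{-50 - 10} = 39 \frac{1}{-60} \left(-11\right) = 39 \left(\left(- \frac{1}{60}\right) \left(-11\right)\right) = 39 \cdot \frac{11}{60} = \frac{143}{20}$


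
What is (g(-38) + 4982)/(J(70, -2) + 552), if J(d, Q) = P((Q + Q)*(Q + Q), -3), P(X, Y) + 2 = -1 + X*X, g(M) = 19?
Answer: 5001/805 ≈ 6.2124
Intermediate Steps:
P(X, Y) = -3 + X² (P(X, Y) = -2 + (-1 + X*X) = -2 + (-1 + X²) = -3 + X²)
J(d, Q) = -3 + 16*Q⁴ (J(d, Q) = -3 + ((Q + Q)*(Q + Q))² = -3 + ((2*Q)*(2*Q))² = -3 + (4*Q²)² = -3 + 16*Q⁴)
(g(-38) + 4982)/(J(70, -2) + 552) = (19 + 4982)/((-3 + 16*(-2)⁴) + 552) = 5001/((-3 + 16*16) + 552) = 5001/((-3 + 256) + 552) = 5001/(253 + 552) = 5001/805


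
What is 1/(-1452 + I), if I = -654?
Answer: -1/2106 ≈ -0.00047483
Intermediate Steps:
1/(-1452 + I) = 1/(-1452 - 654) = 1/(-2106) = -1/2106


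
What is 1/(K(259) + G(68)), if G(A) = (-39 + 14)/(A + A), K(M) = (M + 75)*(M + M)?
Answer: 136/23529607 ≈ 5.7799e-6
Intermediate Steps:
K(M) = 2*M*(75 + M) (K(M) = (75 + M)*(2*M) = 2*M*(75 + M))
G(A) = -25/(2*A) (G(A) = -25*1/(2*A) = -25/(2*A))
1/(K(259) + G(68)) = 1/(2*259*(75 + 259) - 25/2/68) = 1/(2*259*334 - 25/2*1/68) = 1/(173012 - 25/136) = 1/(23529607/136) = 136/23529607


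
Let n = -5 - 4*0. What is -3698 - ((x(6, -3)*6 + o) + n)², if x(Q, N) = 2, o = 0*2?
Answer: -3747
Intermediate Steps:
o = 0
n = -5 (n = -5 + 0 = -5)
-3698 - ((x(6, -3)*6 + o) + n)² = -3698 - ((2*6 + 0) - 5)² = -3698 - ((12 + 0) - 5)² = -3698 - (12 - 5)² = -3698 - 1*7² = -3698 - 1*49 = -3698 - 49 = -3747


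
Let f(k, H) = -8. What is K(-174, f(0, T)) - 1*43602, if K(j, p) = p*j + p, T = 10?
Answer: -42218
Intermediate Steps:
K(j, p) = p + j*p (K(j, p) = j*p + p = p + j*p)
K(-174, f(0, T)) - 1*43602 = -8*(1 - 174) - 1*43602 = -8*(-173) - 43602 = 1384 - 43602 = -42218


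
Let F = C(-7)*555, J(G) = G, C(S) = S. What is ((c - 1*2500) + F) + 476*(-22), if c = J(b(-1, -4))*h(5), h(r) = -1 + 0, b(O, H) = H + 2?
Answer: -16855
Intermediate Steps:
b(O, H) = 2 + H
h(r) = -1
c = 2 (c = (2 - 4)*(-1) = -2*(-1) = 2)
F = -3885 (F = -7*555 = -3885)
((c - 1*2500) + F) + 476*(-22) = ((2 - 1*2500) - 3885) + 476*(-22) = ((2 - 2500) - 3885) - 10472 = (-2498 - 3885) - 10472 = -6383 - 10472 = -16855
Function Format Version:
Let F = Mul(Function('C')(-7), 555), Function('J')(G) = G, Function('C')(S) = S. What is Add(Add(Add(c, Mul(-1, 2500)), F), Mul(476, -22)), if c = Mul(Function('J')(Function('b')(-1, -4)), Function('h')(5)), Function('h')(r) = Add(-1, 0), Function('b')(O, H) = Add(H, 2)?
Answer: -16855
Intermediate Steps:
Function('b')(O, H) = Add(2, H)
Function('h')(r) = -1
c = 2 (c = Mul(Add(2, -4), -1) = Mul(-2, -1) = 2)
F = -3885 (F = Mul(-7, 555) = -3885)
Add(Add(Add(c, Mul(-1, 2500)), F), Mul(476, -22)) = Add(Add(Add(2, Mul(-1, 2500)), -3885), Mul(476, -22)) = Add(Add(Add(2, -2500), -3885), -10472) = Add(Add(-2498, -3885), -10472) = Add(-6383, -10472) = -16855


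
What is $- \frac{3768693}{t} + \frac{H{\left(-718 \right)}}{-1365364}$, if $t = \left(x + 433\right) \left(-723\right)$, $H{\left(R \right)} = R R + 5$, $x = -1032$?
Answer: $- \frac{255661976285}{28157511668} \approx -9.0797$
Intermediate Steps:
$H{\left(R \right)} = 5 + R^{2}$ ($H{\left(R \right)} = R^{2} + 5 = 5 + R^{2}$)
$t = 433077$ ($t = \left(-1032 + 433\right) \left(-723\right) = \left(-599\right) \left(-723\right) = 433077$)
$- \frac{3768693}{t} + \frac{H{\left(-718 \right)}}{-1365364} = - \frac{3768693}{433077} + \frac{5 + \left(-718\right)^{2}}{-1365364} = \left(-3768693\right) \frac{1}{433077} + \left(5 + 515524\right) \left(- \frac{1}{1365364}\right) = - \frac{1256231}{144359} + 515529 \left(- \frac{1}{1365364}\right) = - \frac{1256231}{144359} - \frac{73647}{195052} = - \frac{255661976285}{28157511668}$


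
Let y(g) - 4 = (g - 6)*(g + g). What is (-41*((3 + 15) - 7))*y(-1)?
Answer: -8118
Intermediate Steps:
y(g) = 4 + 2*g*(-6 + g) (y(g) = 4 + (g - 6)*(g + g) = 4 + (-6 + g)*(2*g) = 4 + 2*g*(-6 + g))
(-41*((3 + 15) - 7))*y(-1) = (-41*((3 + 15) - 7))*(4 - 12*(-1) + 2*(-1)²) = (-41*(18 - 7))*(4 + 12 + 2*1) = (-41*11)*(4 + 12 + 2) = -451*18 = -8118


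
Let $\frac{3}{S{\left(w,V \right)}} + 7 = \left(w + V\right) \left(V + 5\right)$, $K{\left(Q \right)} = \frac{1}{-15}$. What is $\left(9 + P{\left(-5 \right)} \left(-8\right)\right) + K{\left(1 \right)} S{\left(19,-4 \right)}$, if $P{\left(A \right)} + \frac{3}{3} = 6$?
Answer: $- \frac{1241}{40} \approx -31.025$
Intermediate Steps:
$P{\left(A \right)} = 5$ ($P{\left(A \right)} = -1 + 6 = 5$)
$K{\left(Q \right)} = - \frac{1}{15}$
$S{\left(w,V \right)} = \frac{3}{-7 + \left(5 + V\right) \left(V + w\right)}$ ($S{\left(w,V \right)} = \frac{3}{-7 + \left(w + V\right) \left(V + 5\right)} = \frac{3}{-7 + \left(V + w\right) \left(5 + V\right)} = \frac{3}{-7 + \left(5 + V\right) \left(V + w\right)}$)
$\left(9 + P{\left(-5 \right)} \left(-8\right)\right) + K{\left(1 \right)} S{\left(19,-4 \right)} = \left(9 + 5 \left(-8\right)\right) - \frac{3 \frac{1}{-7 + \left(-4\right)^{2} + 5 \left(-4\right) + 5 \cdot 19 - 76}}{15} = \left(9 - 40\right) - \frac{3 \frac{1}{-7 + 16 - 20 + 95 - 76}}{15} = -31 - \frac{3 \cdot \frac{1}{8}}{15} = -31 - \frac{1}{40} = - \frac{1241}{40}$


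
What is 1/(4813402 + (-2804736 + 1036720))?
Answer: 1/3045386 ≈ 3.2837e-7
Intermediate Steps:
1/(4813402 + (-2804736 + 1036720)) = 1/(4813402 - 1768016) = 1/3045386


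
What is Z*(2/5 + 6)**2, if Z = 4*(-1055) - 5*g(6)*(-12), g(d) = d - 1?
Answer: -802816/5 ≈ -1.6056e+5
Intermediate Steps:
g(d) = -1 + d
Z = -3920 (Z = 4*(-1055) - 5*(-1 + 6)*(-12) = -4220 - 5*5*(-12) = -4220 - 25*(-12) = -4220 + 300 = -3920)
Z*(2/5 + 6)**2 = -3920*(2/5 + 6)**2 = -3920*(32/5)**2 = -3920*1024/25 = -802816/5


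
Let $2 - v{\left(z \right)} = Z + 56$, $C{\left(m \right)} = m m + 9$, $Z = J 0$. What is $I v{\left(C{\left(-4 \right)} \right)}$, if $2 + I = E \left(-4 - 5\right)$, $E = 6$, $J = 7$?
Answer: $3024$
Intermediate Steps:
$Z = 0$ ($Z = 7 \cdot 0 = 0$)
$C{\left(m \right)} = 9 + m^{2}$ ($C{\left(m \right)} = m^{2} + 9 = 9 + m^{2}$)
$v{\left(z \right)} = -54$ ($v{\left(z \right)} = 2 - \left(0 + 56\right) = 2 - 56 = -54$)
$I = -56$ ($I = -2 + 6 \left(-4 - 5\right) = -2 + 6 \left(-9\right) = -2 - 54 = -56$)
$I v{\left(C{\left(-4 \right)} \right)} = \left(-56\right) \left(-54\right) = 3024$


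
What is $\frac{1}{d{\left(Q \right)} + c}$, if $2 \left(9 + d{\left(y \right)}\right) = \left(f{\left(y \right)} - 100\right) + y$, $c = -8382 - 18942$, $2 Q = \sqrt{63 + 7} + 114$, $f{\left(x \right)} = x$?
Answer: $- \frac{54652}{1493420517} - \frac{\sqrt{70}}{1493420517} \approx -3.6601 \cdot 10^{-5}$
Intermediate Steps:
$Q = 57 + \frac{\sqrt{70}}{2}$ ($Q = \frac{\sqrt{63 + 7} + 114}{2} = \frac{\sqrt{70} + 114}{2} = \frac{114 + \sqrt{70}}{2} = 57 + \frac{\sqrt{70}}{2} \approx 61.183$)
$c = -27324$
$d{\left(y \right)} = -59 + y$ ($d{\left(y \right)} = -9 + \frac{\left(y - 100\right) + y}{2} = -9 + \frac{\left(-100 + y\right) + y}{2} = -9 + \frac{-100 + 2 y}{2} = -9 + \left(-50 + y\right) = -59 + y$)
$\frac{1}{d{\left(Q \right)} + c} = \frac{1}{\left(-59 + \left(57 + \frac{\sqrt{70}}{2}\right)\right) - 27324} = \frac{1}{\left(-2 + \frac{\sqrt{70}}{2}\right) - 27324} = \frac{1}{-27326 + \frac{\sqrt{70}}{2}}$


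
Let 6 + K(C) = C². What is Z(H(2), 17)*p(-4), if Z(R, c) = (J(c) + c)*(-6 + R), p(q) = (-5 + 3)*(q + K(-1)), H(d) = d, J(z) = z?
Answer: -2448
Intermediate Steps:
K(C) = -6 + C²
p(q) = 10 - 2*q (p(q) = (-5 + 3)*(q + (-6 + (-1)²)) = -2*(q + (-6 + 1)) = -2*(q - 5) = -2*(-5 + q) = 10 - 2*q)
Z(R, c) = 2*c*(-6 + R) (Z(R, c) = (c + c)*(-6 + R) = (2*c)*(-6 + R) = 2*c*(-6 + R))
Z(H(2), 17)*p(-4) = (2*17*(-6 + 2))*(10 - 2*(-4)) = (2*17*(-4))*(10 + 8) = -136*18 = -2448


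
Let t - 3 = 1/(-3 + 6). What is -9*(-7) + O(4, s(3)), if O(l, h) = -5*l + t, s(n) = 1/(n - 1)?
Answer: 139/3 ≈ 46.333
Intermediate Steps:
t = 10/3 (t = 3 + 1/(-3 + 6) = 3 + 1/3 = 3 + ⅓ = 10/3 ≈ 3.3333)
s(n) = 1/(-1 + n)
O(l, h) = 10/3 - 5*l (O(l, h) = -5*l + 10/3 = 10/3 - 5*l)
-9*(-7) + O(4, s(3)) = -9*(-7) + (10/3 - 5*4) = 63 + (10/3 - 20) = 63 - 50/3 = 139/3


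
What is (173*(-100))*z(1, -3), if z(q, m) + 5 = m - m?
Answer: 86500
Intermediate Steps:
z(q, m) = -5 (z(q, m) = -5 + (m - m) = -5 + 0 = -5)
(173*(-100))*z(1, -3) = (173*(-100))*(-5) = -17300*(-5) = 86500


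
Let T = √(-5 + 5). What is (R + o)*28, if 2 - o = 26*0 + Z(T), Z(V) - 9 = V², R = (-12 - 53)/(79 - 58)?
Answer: -848/3 ≈ -282.67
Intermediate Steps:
R = -65/21 ≈ -3.0952
T = 0 (T = √0 = 0)
Z(V) = 9 + V²
o = -7 (o = 2 - (26*0 + (9 + 0²)) = 2 - (0 + (9 + 0)) = 2 - (0 + 9) = 2 - 1*9 = 2 - 9 = -7)
(R + o)*28 = (-65/21 - 7)*28 = -212/21*28 = -848/3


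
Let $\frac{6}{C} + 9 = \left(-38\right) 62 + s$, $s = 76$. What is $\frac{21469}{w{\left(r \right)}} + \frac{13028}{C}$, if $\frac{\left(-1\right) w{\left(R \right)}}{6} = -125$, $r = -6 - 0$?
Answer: $- \frac{3727615031}{750} \approx -4.9702 \cdot 10^{6}$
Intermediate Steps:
$C = - \frac{2}{763}$ ($C = \frac{6}{-9 + \left(\left(-38\right) 62 + 76\right)} = \frac{6}{-9 + \left(-2356 + 76\right)} = \frac{6}{-9 - 2280} = \frac{6}{-2289} = 6 \left(- \frac{1}{2289}\right) = - \frac{2}{763} \approx -0.0026212$)
$r = -6$ ($r = -6 + 0 = -6$)
$w{\left(R \right)} = 750$ ($w{\left(R \right)} = \left(-6\right) \left(-125\right) = 750$)
$\frac{21469}{w{\left(r \right)}} + \frac{13028}{C} = \frac{21469}{750} + \frac{13028}{- \frac{2}{763}} = 21469 \cdot \frac{1}{750} + 13028 \left(- \frac{763}{2}\right) = \frac{21469}{750} - 4970182 = - \frac{3727615031}{750}$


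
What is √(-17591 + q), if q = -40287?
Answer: I*√57878 ≈ 240.58*I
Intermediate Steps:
√(-17591 + q) = √(-17591 - 40287) = √(-57878) = I*√57878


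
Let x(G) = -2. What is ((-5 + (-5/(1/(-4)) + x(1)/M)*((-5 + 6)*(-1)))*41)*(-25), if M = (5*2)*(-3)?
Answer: 77080/3 ≈ 25693.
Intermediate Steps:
M = -30 (M = 10*(-3) = -30)
((-5 + (-5/(1/(-4)) + x(1)/M)*((-5 + 6)*(-1)))*41)*(-25) = ((-5 + (-5/(1/(-4)) - 2/(-30))*((-5 + 6)*(-1)))*41)*(-25) = ((-5 + (-5/(-¼) - 2*(-1/30))*(1*(-1)))*41)*(-25) = ((-5 + (-5*(-4) + 1/15)*(-1))*41)*(-25) = ((-5 + (20 + 1/15)*(-1))*41)*(-25) = ((-5 + (301/15)*(-1))*41)*(-25) = ((-5 - 301/15)*41)*(-25) = -376/15*41*(-25) = -15416/15*(-25) = 77080/3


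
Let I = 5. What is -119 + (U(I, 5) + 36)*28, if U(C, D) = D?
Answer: 1029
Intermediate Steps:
-119 + (U(I, 5) + 36)*28 = -119 + (5 + 36)*28 = -119 + 41*28 = -119 + 1148 = 1029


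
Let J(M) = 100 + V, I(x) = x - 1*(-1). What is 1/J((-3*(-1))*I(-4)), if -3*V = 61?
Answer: 3/239 ≈ 0.012552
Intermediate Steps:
V = -61/3 (V = -⅓*61 = -61/3 ≈ -20.333)
I(x) = 1 + x (I(x) = x + 1 = 1 + x)
J(M) = 239/3 (J(M) = 100 - 61/3 = 239/3)
1/J((-3*(-1))*I(-4)) = 1/(239/3) = 3/239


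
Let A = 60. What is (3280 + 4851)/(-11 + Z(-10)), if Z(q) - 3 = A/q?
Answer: -8131/14 ≈ -580.79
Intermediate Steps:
Z(q) = 3 + 60/q
(3280 + 4851)/(-11 + Z(-10)) = (3280 + 4851)/(-11 + (3 + 60/(-10))) = 8131/(-11 + (3 + 60*(-⅒))) = 8131/(-11 + (3 - 6)) = 8131/(-11 - 3) = 8131/(-14) = 8131*(-1/14) = -8131/14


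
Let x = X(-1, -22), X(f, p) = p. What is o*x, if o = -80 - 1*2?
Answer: 1804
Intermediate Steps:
o = -82 (o = -80 - 2 = -82)
x = -22
o*x = -82*(-22) = 1804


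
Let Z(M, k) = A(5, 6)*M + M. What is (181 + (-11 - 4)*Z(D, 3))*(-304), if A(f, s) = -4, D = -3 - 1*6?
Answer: 68096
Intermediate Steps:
D = -9 (D = -3 - 6 = -9)
Z(M, k) = -3*M (Z(M, k) = -4*M + M = -3*M)
(181 + (-11 - 4)*Z(D, 3))*(-304) = (181 + (-11 - 4)*(-3*(-9)))*(-304) = (181 - 15*27)*(-304) = (181 - 405)*(-304) = -224*(-304) = 68096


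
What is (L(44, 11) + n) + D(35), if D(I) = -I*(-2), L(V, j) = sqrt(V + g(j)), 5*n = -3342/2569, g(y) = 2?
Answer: 895808/12845 + sqrt(46) ≈ 76.522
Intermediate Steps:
n = -3342/12845 (n = (-3342/2569)/5 = (-3342*1/2569)/5 = (1/5)*(-3342/2569) = -3342/12845 ≈ -0.26018)
L(V, j) = sqrt(2 + V) (L(V, j) = sqrt(V + 2) = sqrt(2 + V))
D(I) = 2*I
(L(44, 11) + n) + D(35) = (sqrt(2 + 44) - 3342/12845) + 2*35 = (sqrt(46) - 3342/12845) + 70 = (-3342/12845 + sqrt(46)) + 70 = 895808/12845 + sqrt(46)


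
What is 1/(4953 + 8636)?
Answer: 1/13589 ≈ 7.3589e-5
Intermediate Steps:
1/(4953 + 8636) = 1/13589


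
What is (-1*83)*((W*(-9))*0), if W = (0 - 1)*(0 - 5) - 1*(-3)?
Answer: 0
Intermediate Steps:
W = 8 (W = -1*(-5) + 3 = 5 + 3 = 8)
(-1*83)*((W*(-9))*0) = (-1*83)*((8*(-9))*0) = -(-5976)*0 = -83*0 = 0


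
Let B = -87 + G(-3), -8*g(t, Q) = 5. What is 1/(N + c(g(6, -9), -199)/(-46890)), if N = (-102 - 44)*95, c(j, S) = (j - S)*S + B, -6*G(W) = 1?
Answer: -1125360/15607793669 ≈ -7.2102e-5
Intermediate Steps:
G(W) = -⅙ (G(W) = -⅙*1 = -⅙)
g(t, Q) = -5/8 (g(t, Q) = -⅛*5 = -5/8)
B = -523/6 (B = -87 - ⅙ = -523/6 ≈ -87.167)
c(j, S) = -523/6 + S*(j - S) (c(j, S) = (j - S)*S - 523/6 = S*(j - S) - 523/6 = -523/6 + S*(j - S))
N = -13870 (N = -146*95 = -13870)
1/(N + c(g(6, -9), -199)/(-46890)) = 1/(-13870 + (-523/6 - 1*(-199)² - 199*(-5/8))/(-46890)) = 1/(-13870 + (-523/6 - 1*39601 + 995/8)*(-1/46890)) = 1/(-13870 + (-523/6 - 39601 + 995/8)*(-1/46890)) = 1/(-13870 - 949531/24*(-1/46890)) = 1/(-13870 + 949531/1125360) = 1/(-15607793669/1125360) = -1125360/15607793669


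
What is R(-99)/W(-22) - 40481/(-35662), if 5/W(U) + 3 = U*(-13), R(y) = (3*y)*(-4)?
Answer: 11989909453/178310 ≈ 67242.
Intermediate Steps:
R(y) = -12*y
W(U) = 5/(-3 - 13*U) (W(U) = 5/(-3 + U*(-13)) = 5/(-3 - 13*U))
R(-99)/W(-22) - 40481/(-35662) = (-12*(-99))/((-5/(3 + 13*(-22)))) - 40481/(-35662) = 1188/((-5/(3 - 286))) - 40481*(-1/35662) = 1188/((-5/(-283))) + 40481/35662 = 1188/((-5*(-1/283))) + 40481/35662 = 1188/(5/283) + 40481/35662 = 1188*(283/5) + 40481/35662 = 336204/5 + 40481/35662 = 11989909453/178310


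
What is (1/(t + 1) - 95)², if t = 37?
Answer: 13024881/1444 ≈ 9020.0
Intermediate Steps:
(1/(t + 1) - 95)² = (1/(37 + 1) - 95)² = (1/38 - 95)² = (-3609/38)² = 13024881/1444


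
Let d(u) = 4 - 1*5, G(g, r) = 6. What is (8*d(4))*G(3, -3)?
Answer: -48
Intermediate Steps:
d(u) = -1 (d(u) = 4 - 5 = -1)
(8*d(4))*G(3, -3) = (8*(-1))*6 = -8*6 = -48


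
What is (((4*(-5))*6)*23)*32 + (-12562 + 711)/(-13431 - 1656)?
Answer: -1332471989/15087 ≈ -88319.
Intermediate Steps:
(((4*(-5))*6)*23)*32 + (-12562 + 711)/(-13431 - 1656) = (-20*6*23)*32 - 11851/(-15087) = -120*23*32 - 11851*(-1/15087) = -2760*32 + 11851/15087 = -88320 + 11851/15087 = -1332471989/15087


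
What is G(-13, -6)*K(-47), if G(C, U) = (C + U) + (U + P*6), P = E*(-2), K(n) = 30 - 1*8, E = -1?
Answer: -286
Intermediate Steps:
K(n) = 22 (K(n) = 30 - 8 = 22)
P = 2 (P = -1*(-2) = 2)
G(C, U) = 12 + C + 2*U (G(C, U) = (C + U) + (U + 2*6) = (C + U) + (U + 12) = (C + U) + (12 + U) = 12 + C + 2*U)
G(-13, -6)*K(-47) = (12 - 13 + 2*(-6))*22 = (12 - 13 - 12)*22 = -13*22 = -286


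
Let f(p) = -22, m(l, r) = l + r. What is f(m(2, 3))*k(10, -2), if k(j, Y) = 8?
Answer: -176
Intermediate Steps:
f(m(2, 3))*k(10, -2) = -22*8 = -176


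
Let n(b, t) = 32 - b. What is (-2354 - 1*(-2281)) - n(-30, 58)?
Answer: -135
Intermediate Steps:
(-2354 - 1*(-2281)) - n(-30, 58) = (-2354 - 1*(-2281)) - (32 - 1*(-30)) = (-2354 + 2281) - (32 + 30) = -73 - 1*62 = -73 - 62 = -135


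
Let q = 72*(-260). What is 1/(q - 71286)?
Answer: -1/90006 ≈ -1.1110e-5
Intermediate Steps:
q = -18720
1/(q - 71286) = 1/(-18720 - 71286) = 1/(-90006) = -1/90006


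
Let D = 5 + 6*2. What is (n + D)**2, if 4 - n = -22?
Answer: 1849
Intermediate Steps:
n = 26 (n = 4 - 1*(-22) = 4 + 22 = 26)
D = 17 (D = 5 + 12 = 17)
(n + D)**2 = (26 + 17)**2 = 43**2 = 1849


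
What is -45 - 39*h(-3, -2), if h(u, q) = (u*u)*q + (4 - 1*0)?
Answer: 501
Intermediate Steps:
h(u, q) = 4 + q*u² (h(u, q) = u²*q + (4 + 0) = q*u² + 4 = 4 + q*u²)
-45 - 39*h(-3, -2) = -45 - 39*(4 - 2*(-3)²) = -45 - 39*(4 - 2*9) = -45 - 39*(4 - 18) = -45 - 39*(-14) = -45 + 546 = 501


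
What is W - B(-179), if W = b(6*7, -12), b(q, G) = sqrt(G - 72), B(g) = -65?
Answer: 65 + 2*I*sqrt(21) ≈ 65.0 + 9.1651*I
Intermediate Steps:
b(q, G) = sqrt(-72 + G)
W = 2*I*sqrt(21) (W = sqrt(-72 - 12) = sqrt(-84) = 2*I*sqrt(21) ≈ 9.1651*I)
W - B(-179) = 2*I*sqrt(21) - 1*(-65) = 2*I*sqrt(21) + 65 = 65 + 2*I*sqrt(21)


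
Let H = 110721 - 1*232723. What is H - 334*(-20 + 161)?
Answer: -169096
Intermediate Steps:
H = -122002 (H = 110721 - 232723 = -122002)
H - 334*(-20 + 161) = -122002 - 334*(-20 + 161) = -122002 - 334*141 = -122002 - 47094 = -169096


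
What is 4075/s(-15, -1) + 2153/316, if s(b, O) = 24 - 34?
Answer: -126617/316 ≈ -400.69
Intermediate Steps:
s(b, O) = -10
4075/s(-15, -1) + 2153/316 = 4075/(-10) + 2153/316 = 4075*(-⅒) + 2153*(1/316) = -815/2 + 2153/316 = -126617/316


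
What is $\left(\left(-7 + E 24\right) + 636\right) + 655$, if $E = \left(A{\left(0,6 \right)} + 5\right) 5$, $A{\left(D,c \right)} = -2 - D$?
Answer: $1644$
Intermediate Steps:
$E = 15$ ($E = \left(\left(-2 - 0\right) + 5\right) 5 = \left(\left(-2 + 0\right) + 5\right) 5 = \left(-2 + 5\right) 5 = 3 \cdot 5 = 15$)
$\left(\left(-7 + E 24\right) + 636\right) + 655 = \left(\left(-7 + 15 \cdot 24\right) + 636\right) + 655 = \left(\left(-7 + 360\right) + 636\right) + 655 = \left(353 + 636\right) + 655 = 989 + 655 = 1644$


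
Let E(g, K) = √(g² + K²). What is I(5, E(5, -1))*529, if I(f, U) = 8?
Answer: 4232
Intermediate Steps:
E(g, K) = √(K² + g²)
I(5, E(5, -1))*529 = 8*529 = 4232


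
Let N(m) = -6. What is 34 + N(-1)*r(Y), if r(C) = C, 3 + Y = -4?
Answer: 76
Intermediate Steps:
Y = -7 (Y = -3 - 4 = -7)
34 + N(-1)*r(Y) = 34 - 6*(-7) = 34 + 42 = 76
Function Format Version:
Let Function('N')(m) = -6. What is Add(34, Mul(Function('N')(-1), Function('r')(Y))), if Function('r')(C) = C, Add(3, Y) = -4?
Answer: 76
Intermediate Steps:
Y = -7 (Y = Add(-3, -4) = -7)
Add(34, Mul(Function('N')(-1), Function('r')(Y))) = Add(34, Mul(-6, -7)) = Add(34, 42) = 76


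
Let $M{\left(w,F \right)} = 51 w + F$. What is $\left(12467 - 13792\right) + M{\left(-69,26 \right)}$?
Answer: $-4818$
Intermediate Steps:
$M{\left(w,F \right)} = F + 51 w$
$\left(12467 - 13792\right) + M{\left(-69,26 \right)} = \left(12467 - 13792\right) + \left(26 + 51 \left(-69\right)\right) = -1325 + \left(26 - 3519\right) = -1325 - 3493 = -4818$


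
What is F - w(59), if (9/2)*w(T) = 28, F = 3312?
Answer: 29752/9 ≈ 3305.8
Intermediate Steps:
w(T) = 56/9 (w(T) = (2/9)*28 = 56/9)
F - w(59) = 3312 - 1*56/9 = 3312 - 56/9 = 29752/9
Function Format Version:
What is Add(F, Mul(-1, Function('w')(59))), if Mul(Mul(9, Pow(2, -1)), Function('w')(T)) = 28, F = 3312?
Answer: Rational(29752, 9) ≈ 3305.8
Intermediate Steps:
Function('w')(T) = Rational(56, 9) (Function('w')(T) = Mul(Rational(2, 9), 28) = Rational(56, 9))
Add(F, Mul(-1, Function('w')(59))) = Add(3312, Mul(-1, Rational(56, 9))) = Add(3312, Rational(-56, 9)) = Rational(29752, 9)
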